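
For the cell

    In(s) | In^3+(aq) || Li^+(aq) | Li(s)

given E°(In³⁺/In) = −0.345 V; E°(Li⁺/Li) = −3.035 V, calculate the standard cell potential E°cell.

−2.690 V

By convention the left-hand electrode in cell notation is the anode (oxidation) and the right-hand electrode is the cathode (reduction).
E°cell = E°(right) − E°(left) = −3.035 − (−0.345) = −2.690 V.
The negative sign shows that, as written, the cell would require an external voltage to drive the reaction.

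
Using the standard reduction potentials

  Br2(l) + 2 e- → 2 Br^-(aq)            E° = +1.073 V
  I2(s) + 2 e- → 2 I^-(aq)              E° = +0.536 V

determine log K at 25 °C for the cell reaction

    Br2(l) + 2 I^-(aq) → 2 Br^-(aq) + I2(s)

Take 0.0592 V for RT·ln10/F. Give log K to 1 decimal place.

The Br₂/Br⁻ couple is reduced (cathode); E°cell = +1.073 − (+0.536) = +0.537 V with n = 2.
At equilibrium E = 0, so log K = nE°cell / 0.0592 = (2)(+0.537) / 0.0592 = 18.1.

log K = 18.1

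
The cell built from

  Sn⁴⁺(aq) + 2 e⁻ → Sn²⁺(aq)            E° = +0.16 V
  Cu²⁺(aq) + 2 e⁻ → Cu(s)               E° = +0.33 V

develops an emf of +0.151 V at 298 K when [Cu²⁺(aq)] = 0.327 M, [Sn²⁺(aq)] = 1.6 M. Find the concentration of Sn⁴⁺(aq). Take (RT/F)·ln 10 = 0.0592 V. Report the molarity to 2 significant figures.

2.3 M

The Cu²⁺/Cu couple has the larger reduction potential, so it is the cathode: E°cell = +0.33 − (+0.16) = +0.17 V and n = 2.
From the Nernst equation, log Q = n(E° − E)/0.0592 = 2·(+0.17 − (+0.151))/0.0592 = 0.642.
The balanced reaction is Cu²⁺(aq) + Sn²⁺(aq) → Cu(s) + Sn⁴⁺(aq), so Q = [Sn⁴⁺(aq)] / ([Cu²⁺(aq)]·[Sn²⁺(aq)]).
Isolating [Sn⁴⁺(aq)] in Q = 10^{0.642} yields log [Sn⁴⁺(aq)] = 0.361, i.e. 2.3 M.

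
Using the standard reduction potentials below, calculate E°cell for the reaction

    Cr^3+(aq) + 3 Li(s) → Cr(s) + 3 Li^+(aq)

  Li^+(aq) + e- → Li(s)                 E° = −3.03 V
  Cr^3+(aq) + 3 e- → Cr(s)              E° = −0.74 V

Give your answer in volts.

+2.29 V

In the reaction as written, Cr^3+(aq) is reduced (cathode) and Li^+(aq) is produced by oxidation at the anode.
E°cell = E°(cathode) − E°(anode) = −0.74 − (−3.03) = +2.29 V.
The positive value indicates the reaction is spontaneous as written.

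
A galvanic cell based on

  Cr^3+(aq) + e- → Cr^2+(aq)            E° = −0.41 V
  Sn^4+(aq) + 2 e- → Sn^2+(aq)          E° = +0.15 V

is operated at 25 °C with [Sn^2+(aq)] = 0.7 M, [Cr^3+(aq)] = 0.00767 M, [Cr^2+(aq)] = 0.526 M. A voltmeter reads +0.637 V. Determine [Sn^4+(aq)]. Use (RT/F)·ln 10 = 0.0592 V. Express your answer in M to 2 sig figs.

0.059 M

With Sn⁴⁺/Sn²⁺ at the cathode and Cr³⁺/Cr²⁺ at the anode, E°cell = +0.15 − (−0.41) = +0.56 V (n = 2).
Since E = E° − (0.0592/n)·log Q, log Q = n(E° − E)/0.0592 = −2.601.
The balanced reaction is Sn^4+(aq) + 2 Cr^2+(aq) → Sn^2+(aq) + 2 Cr^3+(aq), so Q = ([Sn^2+(aq)]·[Cr^3+(aq)]^2) / ([Sn^4+(aq)]·[Cr^2+(aq)]^2).
Isolating [Sn^4+(aq)] in Q = 10^{−2.601} yields log [Sn^4+(aq)] = −1.226, i.e. 0.059 M.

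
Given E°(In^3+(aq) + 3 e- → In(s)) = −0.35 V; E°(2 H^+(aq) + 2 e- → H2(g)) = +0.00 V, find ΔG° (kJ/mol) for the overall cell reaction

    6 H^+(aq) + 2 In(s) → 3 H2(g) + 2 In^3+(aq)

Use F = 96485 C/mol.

−203 kJ/mol

In the reaction as written H^+(aq) is reduced, so the 2H⁺/H₂ couple is the cathode and In³⁺/In is the anode.
E°cell = +0.00 − (−0.35) = +0.35 V; balancing electrons gives n = 6.
ΔG° = −nFE°cell = −(6)(96485)(+0.35) J/mol = −203 kJ/mol.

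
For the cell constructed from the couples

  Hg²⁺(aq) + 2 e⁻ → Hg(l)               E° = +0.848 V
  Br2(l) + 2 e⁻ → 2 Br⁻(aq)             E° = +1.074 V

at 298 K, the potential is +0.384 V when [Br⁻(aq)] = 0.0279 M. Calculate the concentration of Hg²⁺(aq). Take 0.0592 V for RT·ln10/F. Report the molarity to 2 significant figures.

Br₂/Br⁻ is the cathode (higher E°); E°cell = +1.074 − (+0.848) = +0.226 V with n = 2.
From the Nernst equation, log Q = n(E° − E)/0.0592 = 2·(+0.226 − (+0.384))/0.0592 = −5.338.
For Br2(l) + Hg(l) → 2 Br⁻(aq) + Hg²⁺(aq), the reaction quotient is Q = [Br⁻(aq)]^2·[Hg²⁺(aq)].
Isolating [Hg²⁺(aq)] in Q = 10^{−5.338} yields log [Hg²⁺(aq)] = −2.229, i.e. 0.0059 M.

0.0059 M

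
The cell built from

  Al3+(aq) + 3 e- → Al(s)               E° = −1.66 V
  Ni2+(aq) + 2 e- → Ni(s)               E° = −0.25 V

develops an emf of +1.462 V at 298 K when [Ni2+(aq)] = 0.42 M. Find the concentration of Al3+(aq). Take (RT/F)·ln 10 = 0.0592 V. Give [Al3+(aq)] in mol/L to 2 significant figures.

0.00063 M

With Ni²⁺/Ni at the cathode and Al³⁺/Al at the anode, E°cell = −0.25 − (−1.66) = +1.41 V (n = 6).
Rearranging E = E° − (0.0592/n)·log Q gives log Q = 6(+1.41 − (+1.462))/0.0592 = −5.270.
Balancing electrons gives 3 Ni2+(aq) + 2 Al(s) → 3 Ni(s) + 2 Al3+(aq); thus Q = [Al3+(aq)]^2 / [Ni2+(aq)]^3.
Isolating [Al3+(aq)] in Q = 10^{−5.270} yields log [Al3+(aq)] = −3.200, i.e. 0.00063 M.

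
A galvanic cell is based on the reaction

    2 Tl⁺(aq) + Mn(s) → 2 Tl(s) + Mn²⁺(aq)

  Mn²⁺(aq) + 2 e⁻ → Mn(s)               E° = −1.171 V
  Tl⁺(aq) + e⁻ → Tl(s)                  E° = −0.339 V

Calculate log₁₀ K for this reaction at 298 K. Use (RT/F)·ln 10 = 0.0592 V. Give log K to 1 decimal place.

log K = 28.1

The Tl⁺/Tl couple is reduced (cathode); E°cell = −0.339 − (−1.171) = +0.832 V with n = 2.
At equilibrium E = 0, so log K = nE°cell / 0.0592 = (2)(+0.832) / 0.0592 = 28.1.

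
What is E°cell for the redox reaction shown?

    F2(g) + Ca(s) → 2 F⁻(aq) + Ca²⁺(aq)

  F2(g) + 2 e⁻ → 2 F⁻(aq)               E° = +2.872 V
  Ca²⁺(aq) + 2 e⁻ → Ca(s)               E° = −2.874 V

+5.746 V

F2(g) gains electrons, so the F₂/F⁻ couple is the cathode; the Ca²⁺/Ca couple is the anode.
E°cell = E°(cathode) − E°(anode) = +2.872 − (−2.874) = +5.746 V.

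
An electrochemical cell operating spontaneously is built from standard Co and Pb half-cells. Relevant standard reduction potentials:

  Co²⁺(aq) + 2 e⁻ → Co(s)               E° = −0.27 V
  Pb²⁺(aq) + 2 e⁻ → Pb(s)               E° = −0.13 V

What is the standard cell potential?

The Pb²⁺/Pb couple has the higher E°, so Pb ion is reduced (cathode) and Co is oxidized (anode).
E°cell = E°(cathode) − E°(anode) = −0.13 − (−0.27) = +0.14 V.

+0.14 V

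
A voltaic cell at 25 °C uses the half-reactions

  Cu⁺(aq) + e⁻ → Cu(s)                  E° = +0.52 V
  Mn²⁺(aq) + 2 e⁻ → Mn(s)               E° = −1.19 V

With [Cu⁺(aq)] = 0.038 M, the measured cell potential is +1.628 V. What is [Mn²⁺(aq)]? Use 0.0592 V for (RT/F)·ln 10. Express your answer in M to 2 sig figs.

The Cu⁺/Cu couple has the larger reduction potential, so it is the cathode: E°cell = +0.52 − (−1.19) = +1.71 V and n = 2.
Since E = E° − (0.0592/n)·log Q, log Q = n(E° − E)/0.0592 = 2.770.
For 2 Cu⁺(aq) + Mn(s) → 2 Cu(s) + Mn²⁺(aq), the reaction quotient is Q = [Mn²⁺(aq)] / [Cu⁺(aq)]^2.
Substituting the known concentrations and solving, log [Mn²⁺(aq)] = −0.070 and [Mn²⁺(aq)] = 0.85 M.

0.85 M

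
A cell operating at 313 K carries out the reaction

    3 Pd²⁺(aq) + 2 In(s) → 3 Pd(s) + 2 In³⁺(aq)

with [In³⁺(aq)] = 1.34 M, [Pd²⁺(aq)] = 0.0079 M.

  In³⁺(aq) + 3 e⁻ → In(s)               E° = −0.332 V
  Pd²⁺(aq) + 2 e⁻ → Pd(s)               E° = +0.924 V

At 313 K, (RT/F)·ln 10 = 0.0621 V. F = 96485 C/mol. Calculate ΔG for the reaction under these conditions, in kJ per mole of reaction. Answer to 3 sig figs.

With Pd²⁺/Pd reduced at the cathode, E°cell = +0.924 − (−0.332) = +1.256 V and n = 6.
The reaction quotient is [In³⁺(aq)]^2 / [Pd²⁺(aq)]^3 = 3.64×10^6; by Nernst, E = +1.256 − (0.0621/6)(6.561) = +1.1881 V.
Then ΔG = −nFE = −6 × 96485 × +1.1881 J/mol = −688 kJ/mol.

−688 kJ/mol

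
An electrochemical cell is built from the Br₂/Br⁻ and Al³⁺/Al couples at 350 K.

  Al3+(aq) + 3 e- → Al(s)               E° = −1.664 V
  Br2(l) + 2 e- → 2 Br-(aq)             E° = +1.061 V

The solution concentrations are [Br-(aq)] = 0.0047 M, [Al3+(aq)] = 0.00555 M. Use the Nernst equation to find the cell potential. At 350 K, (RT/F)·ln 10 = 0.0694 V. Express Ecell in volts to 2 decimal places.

+2.94 V

The Br₂/Br⁻ couple has the more positive E°, so it is the cathode; Al³⁺/Al is the anode.
E°cell = E°cat − E°an = +1.061 − (−1.664) = +2.725 V; n = 6.
The balanced reaction is 3 Br2(l) + 2 Al(s) → 6 Br-(aq) + 2 Al3+(aq), so Q = [Br-(aq)]^6·[Al3+(aq)]^2 = 3.32×10^−19 and log Q = −18.479.
By the Nernst equation, E = +2.725 − (0.0694/6)·(−18.479) = +2.94 V.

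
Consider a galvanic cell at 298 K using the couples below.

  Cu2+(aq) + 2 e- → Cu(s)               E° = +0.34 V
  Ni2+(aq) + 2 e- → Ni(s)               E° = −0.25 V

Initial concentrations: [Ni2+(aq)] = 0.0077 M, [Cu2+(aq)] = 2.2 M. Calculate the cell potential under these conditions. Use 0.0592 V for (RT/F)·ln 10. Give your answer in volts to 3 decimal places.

+0.663 V

Cu²⁺/Cu is reduced (cathode, E° = +0.34 V) and Ni²⁺/Ni is oxidized (anode).
E°cell = E°cat − E°an = +0.34 − (−0.25) = +0.59 V; n = 2.
Balancing gives Cu2+(aq) + Ni(s) → Cu(s) + Ni2+(aq); hence Q = [Ni2+(aq)] / [Cu2+(aq)] = 0.0035 (log Q = −2.456).
E = E° − (0.0592/n)·log Q = +0.59 − (0.0592/2)(−2.456) = +0.663 V.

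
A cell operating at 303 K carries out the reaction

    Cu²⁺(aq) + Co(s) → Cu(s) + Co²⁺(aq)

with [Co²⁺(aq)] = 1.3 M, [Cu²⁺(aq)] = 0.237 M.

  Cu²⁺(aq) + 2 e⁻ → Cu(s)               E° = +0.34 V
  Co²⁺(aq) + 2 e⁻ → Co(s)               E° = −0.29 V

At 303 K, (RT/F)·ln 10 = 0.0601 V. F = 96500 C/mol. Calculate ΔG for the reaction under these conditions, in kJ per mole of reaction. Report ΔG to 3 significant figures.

E°cell = +0.34 − (−0.29) = +0.63 V; the balanced reaction transfers n = 2 electrons.
The reaction quotient is [Co²⁺(aq)] / [Cu²⁺(aq)] = 5.49; by Nernst, E = +0.63 − (0.0601/2)(0.739) = +0.6078 V.
ΔG = −nFE = −(2)(96500)(+0.6078) J/mol = −117 kJ/mol.

−117 kJ/mol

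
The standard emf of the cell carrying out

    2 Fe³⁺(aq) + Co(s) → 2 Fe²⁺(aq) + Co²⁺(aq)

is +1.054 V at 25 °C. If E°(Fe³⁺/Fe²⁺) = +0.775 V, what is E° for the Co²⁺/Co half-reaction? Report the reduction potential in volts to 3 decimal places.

In the reaction as written the Fe³⁺/Fe²⁺ couple is reduced (cathode) and Co²⁺/Co is oxidized (anode), so E°cell = E°(Fe³⁺/Fe²⁺) − E°(Co²⁺/Co).
E°(Co²⁺/Co) = E°(cathode) − E°cell = +0.775 − (+1.054) = −0.279 V.

−0.279 V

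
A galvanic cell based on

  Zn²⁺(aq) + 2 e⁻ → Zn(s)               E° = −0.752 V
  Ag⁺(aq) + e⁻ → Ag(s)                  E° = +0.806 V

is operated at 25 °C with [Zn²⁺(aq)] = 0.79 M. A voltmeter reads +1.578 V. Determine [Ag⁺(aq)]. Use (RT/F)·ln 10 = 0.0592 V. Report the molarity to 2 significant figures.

1.9 M

The Ag⁺/Ag couple has the larger reduction potential, so it is the cathode: E°cell = +0.806 − (−0.752) = +1.558 V and n = 2.
From the Nernst equation, log Q = n(E° − E)/0.0592 = 2·(+1.558 − (+1.578))/0.0592 = −0.676.
The balanced reaction is 2 Ag⁺(aq) + Zn(s) → 2 Ag(s) + Zn²⁺(aq), so Q = [Zn²⁺(aq)] / [Ag⁺(aq)]^2.
Isolating [Ag⁺(aq)] in Q = 10^{−0.676} yields log [Ag⁺(aq)] = 0.287, i.e. 1.9 M.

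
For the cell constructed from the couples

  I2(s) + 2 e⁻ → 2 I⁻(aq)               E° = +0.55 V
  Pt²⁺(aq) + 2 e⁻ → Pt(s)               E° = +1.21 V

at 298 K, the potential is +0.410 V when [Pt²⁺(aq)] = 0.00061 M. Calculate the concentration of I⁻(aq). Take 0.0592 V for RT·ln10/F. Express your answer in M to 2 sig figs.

0.0024 M

With Pt²⁺/Pt at the cathode and I₂/I⁻ at the anode, E°cell = +1.21 − (+0.55) = +0.66 V (n = 2).
Rearranging E = E° − (0.0592/n)·log Q gives log Q = 2(+0.66 − (+0.410))/0.0592 = 8.446.
The balanced reaction is Pt²⁺(aq) + 2 I⁻(aq) → Pt(s) + I2(s), so Q = 1 / ([Pt²⁺(aq)]·[I⁻(aq)]^2).
Isolating [I⁻(aq)] in Q = 10^{8.446} yields log [I⁻(aq)] = −2.616, i.e. 0.0024 M.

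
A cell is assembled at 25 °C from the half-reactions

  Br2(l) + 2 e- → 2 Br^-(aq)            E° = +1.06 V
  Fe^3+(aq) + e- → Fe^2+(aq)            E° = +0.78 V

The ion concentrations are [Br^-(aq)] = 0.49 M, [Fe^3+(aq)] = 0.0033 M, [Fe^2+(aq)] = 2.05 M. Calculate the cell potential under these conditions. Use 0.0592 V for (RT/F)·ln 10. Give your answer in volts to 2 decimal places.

The Br₂/Br⁻ couple has the more positive E°, so it is the cathode; Fe³⁺/Fe²⁺ is the anode.
E°cell = +1.06 − (+0.78) = +0.28 V, with n = 2 electrons transferred.
Balancing gives Br2(l) + 2 Fe^2+(aq) → 2 Br^-(aq) + 2 Fe^3+(aq); hence Q = ([Br^-(aq)]^2·[Fe^3+(aq)]^2) / [Fe^2+(aq)]^2 = 6.22×10^−7 (log Q = −6.206).
E = E° − (0.0592/n)·log Q = +0.28 − (0.0592/2)(−6.206) = +0.46 V.

+0.46 V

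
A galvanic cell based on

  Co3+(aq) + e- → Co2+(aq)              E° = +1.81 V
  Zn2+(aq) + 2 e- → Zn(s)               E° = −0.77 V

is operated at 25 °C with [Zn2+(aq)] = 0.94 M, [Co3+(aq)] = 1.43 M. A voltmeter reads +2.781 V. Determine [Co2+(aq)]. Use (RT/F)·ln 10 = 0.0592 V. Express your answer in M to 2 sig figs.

0.00059 M

The Co³⁺/Co²⁺ couple has the larger reduction potential, so it is the cathode: E°cell = +1.81 − (−0.77) = +2.58 V and n = 2.
Rearranging E = E° − (0.0592/n)·log Q gives log Q = 2(+2.58 − (+2.781))/0.0592 = −6.791.
Balancing electrons gives 2 Co3+(aq) + Zn(s) → 2 Co2+(aq) + Zn2+(aq); thus Q = ([Co2+(aq)]^2·[Zn2+(aq)]) / [Co3+(aq)]^2.
Isolating [Co2+(aq)] in Q = 10^{−6.791} yields log [Co2+(aq)] = −3.227, i.e. 0.00059 M.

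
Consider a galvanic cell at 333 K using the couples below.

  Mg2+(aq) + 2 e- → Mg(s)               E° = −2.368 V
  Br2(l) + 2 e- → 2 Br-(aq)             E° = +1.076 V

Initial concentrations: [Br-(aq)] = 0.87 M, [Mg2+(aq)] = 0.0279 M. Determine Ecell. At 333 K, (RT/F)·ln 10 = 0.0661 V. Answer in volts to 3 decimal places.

+3.499 V

Br₂/Br⁻ is reduced (cathode, E° = +1.076 V) and Mg²⁺/Mg is oxidized (anode).
E°cell = E°cat − E°an = +1.076 − (−2.368) = +3.444 V; n = 2.
The balanced reaction is Br2(l) + Mg(s) → 2 Br-(aq) + Mg2+(aq), so Q = [Br-(aq)]^2·[Mg2+(aq)] = 0.0211 and log Q = −1.675.
By the Nernst equation, E = +3.444 − (0.0661/2)·(−1.675) = +3.499 V.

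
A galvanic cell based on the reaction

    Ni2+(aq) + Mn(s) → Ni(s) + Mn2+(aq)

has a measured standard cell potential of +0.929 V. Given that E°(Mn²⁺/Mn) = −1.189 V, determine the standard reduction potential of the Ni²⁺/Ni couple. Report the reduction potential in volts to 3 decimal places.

In the reaction as written the Ni²⁺/Ni couple is reduced (cathode) and Mn²⁺/Mn is oxidized (anode), so E°cell = E°(Ni²⁺/Ni) − E°(Mn²⁺/Mn).
E°(Ni²⁺/Ni) = E°cell + E°(anode) = +0.929 + (−1.189) = −0.260 V.

−0.260 V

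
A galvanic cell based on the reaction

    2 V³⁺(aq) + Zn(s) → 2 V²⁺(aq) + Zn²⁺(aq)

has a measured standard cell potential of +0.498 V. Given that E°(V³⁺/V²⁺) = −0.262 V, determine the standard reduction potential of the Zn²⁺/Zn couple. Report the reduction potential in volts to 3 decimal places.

−0.760 V

In the reaction as written the V³⁺/V²⁺ couple is reduced (cathode) and Zn²⁺/Zn is oxidized (anode), so E°cell = E°(V³⁺/V²⁺) − E°(Zn²⁺/Zn).
E°(Zn²⁺/Zn) = E°(cathode) − E°cell = −0.262 − (+0.498) = −0.760 V.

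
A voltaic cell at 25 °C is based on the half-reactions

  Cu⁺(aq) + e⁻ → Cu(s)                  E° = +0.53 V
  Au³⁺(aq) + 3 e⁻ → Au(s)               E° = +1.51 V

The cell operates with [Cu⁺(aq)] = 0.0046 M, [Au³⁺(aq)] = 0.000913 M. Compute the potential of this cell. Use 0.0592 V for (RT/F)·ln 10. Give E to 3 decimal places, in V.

Since E°(Au³⁺/Au) > E°(Cu⁺/Cu), Au³⁺/Au serves as the cathode.
The standard potential is +1.51 − (+0.53) = +0.98 V and the balanced reaction transfers n = 3 electrons.
The balanced reaction is Au³⁺(aq) + 3 Cu(s) → Au(s) + 3 Cu⁺(aq), so Q = [Cu⁺(aq)]^3 / [Au³⁺(aq)] = 0.000107 and log Q = −3.972.
Applying E = E° − (RT ln10/nF)·log Q gives +0.98 − (0.0592/3)(−3.972) = +1.058 V.

+1.058 V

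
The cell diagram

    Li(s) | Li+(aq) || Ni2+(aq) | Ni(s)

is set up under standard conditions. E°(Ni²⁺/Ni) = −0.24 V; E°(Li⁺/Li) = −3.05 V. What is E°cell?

By convention the left-hand electrode in cell notation is the anode (oxidation) and the right-hand electrode is the cathode (reduction).
E°cell = E°(right) − E°(left) = −0.24 − (−3.05) = +2.81 V.

+2.81 V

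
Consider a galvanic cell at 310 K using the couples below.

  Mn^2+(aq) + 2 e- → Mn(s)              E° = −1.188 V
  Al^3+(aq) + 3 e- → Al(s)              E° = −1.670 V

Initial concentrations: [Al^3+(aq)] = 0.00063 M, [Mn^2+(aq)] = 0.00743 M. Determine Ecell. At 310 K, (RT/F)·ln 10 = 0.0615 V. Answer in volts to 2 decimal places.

+0.48 V

The Mn²⁺/Mn couple has the more positive E°, so it is the cathode; Al³⁺/Al is the anode.
E°cell = E°cat − E°an = −1.188 − (−1.670) = +0.482 V; n = 6.
The balanced reaction is 3 Mn^2+(aq) + 2 Al(s) → 3 Mn(s) + 2 Al^3+(aq), so Q = [Al^3+(aq)]^2 / [Mn^2+(aq)]^3 = 0.968 and log Q = −0.014.
E = E° − (0.0615/n)·log Q = +0.482 − (0.0615/6)(−0.014) = +0.48 V.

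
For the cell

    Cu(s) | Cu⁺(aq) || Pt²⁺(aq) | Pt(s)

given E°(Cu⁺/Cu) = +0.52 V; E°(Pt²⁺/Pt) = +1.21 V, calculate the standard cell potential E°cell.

+0.69 V

By convention the left-hand electrode in cell notation is the anode (oxidation) and the right-hand electrode is the cathode (reduction).
E°cell = E°(right) − E°(left) = +1.21 − (+0.52) = +0.69 V.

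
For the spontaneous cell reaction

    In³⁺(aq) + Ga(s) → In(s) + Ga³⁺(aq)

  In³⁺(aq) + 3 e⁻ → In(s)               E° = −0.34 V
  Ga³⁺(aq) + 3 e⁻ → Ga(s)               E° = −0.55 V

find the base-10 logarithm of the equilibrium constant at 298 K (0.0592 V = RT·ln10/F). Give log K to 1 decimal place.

The In³⁺/In couple is reduced (cathode); E°cell = −0.34 − (−0.55) = +0.21 V with n = 3.
At equilibrium E = 0, so log K = nE°cell / 0.0592 = (3)(+0.21) / 0.0592 = 10.6.

log K = 10.6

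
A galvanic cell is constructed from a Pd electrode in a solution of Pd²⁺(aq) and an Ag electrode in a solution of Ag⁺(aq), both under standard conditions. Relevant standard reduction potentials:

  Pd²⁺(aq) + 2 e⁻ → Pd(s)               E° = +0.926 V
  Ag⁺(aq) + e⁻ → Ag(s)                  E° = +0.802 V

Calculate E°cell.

+0.124 V

Of the two couples in this cell, the one with the more positive reduction potential is reduced at the cathode: here that is Pd²⁺/Pd (+0.926 V); Ag⁺/Ag (+0.802 V) is the anode.
E°cell = E°(cathode) − E°(anode) = +0.926 − (+0.802) = +0.124 V.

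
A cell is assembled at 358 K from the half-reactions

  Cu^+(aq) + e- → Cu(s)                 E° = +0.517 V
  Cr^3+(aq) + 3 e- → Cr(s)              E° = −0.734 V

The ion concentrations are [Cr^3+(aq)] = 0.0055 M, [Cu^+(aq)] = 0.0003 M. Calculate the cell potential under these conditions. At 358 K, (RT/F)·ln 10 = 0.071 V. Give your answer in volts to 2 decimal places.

Cu⁺/Cu is reduced (cathode, E° = +0.517 V) and Cr³⁺/Cr is oxidized (anode).
E°cell = E°cat − E°an = +0.517 − (−0.734) = +1.251 V; n = 3.
The balanced reaction is 3 Cu^+(aq) + Cr(s) → 3 Cu(s) + Cr^3+(aq), so Q = [Cr^3+(aq)] / [Cu^+(aq)]^3 = 2.04×10^8 and log Q = 8.309.
E = E° − (0.071/n)·log Q = +1.251 − (0.071/3)(8.309) = +1.05 V.

+1.05 V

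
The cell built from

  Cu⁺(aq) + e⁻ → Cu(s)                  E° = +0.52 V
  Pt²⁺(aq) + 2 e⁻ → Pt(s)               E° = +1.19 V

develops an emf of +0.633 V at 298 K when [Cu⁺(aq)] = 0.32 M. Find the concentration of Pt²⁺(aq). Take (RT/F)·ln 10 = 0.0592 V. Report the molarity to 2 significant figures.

With Pt²⁺/Pt at the cathode and Cu⁺/Cu at the anode, E°cell = +1.19 − (+0.52) = +0.67 V (n = 2).
Rearranging E = E° − (0.0592/n)·log Q gives log Q = 2(+0.67 − (+0.633))/0.0592 = 1.250.
Balancing electrons gives Pt²⁺(aq) + 2 Cu(s) → Pt(s) + 2 Cu⁺(aq); thus Q = [Cu⁺(aq)]^2 / [Pt²⁺(aq)].
Substituting the known concentrations and solving, log [Pt²⁺(aq)] = −2.240 and [Pt²⁺(aq)] = 0.0058 M.

0.0058 M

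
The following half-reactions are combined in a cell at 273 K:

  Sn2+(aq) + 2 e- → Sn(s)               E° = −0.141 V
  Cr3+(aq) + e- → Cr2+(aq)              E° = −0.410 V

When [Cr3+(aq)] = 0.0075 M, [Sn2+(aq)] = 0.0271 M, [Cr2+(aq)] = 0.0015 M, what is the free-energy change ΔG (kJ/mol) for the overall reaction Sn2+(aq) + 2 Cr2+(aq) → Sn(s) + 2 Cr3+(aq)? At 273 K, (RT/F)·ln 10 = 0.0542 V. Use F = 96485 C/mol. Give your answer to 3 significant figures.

−36.4 kJ/mol

The standard cell potential is −0.141 − (−0.410) = +0.269 V, with n = 2 electrons in the balanced equation.
The reaction quotient is [Cr3+(aq)]^2 / ([Sn2+(aq)]·[Cr2+(aq)]^2) = 923; by Nernst, E = +0.269 − (0.0542/2)(2.965) = +0.1886 V.
Then ΔG = −nFE = −2 × 96485 × +0.1886 J/mol = −36.4 kJ/mol.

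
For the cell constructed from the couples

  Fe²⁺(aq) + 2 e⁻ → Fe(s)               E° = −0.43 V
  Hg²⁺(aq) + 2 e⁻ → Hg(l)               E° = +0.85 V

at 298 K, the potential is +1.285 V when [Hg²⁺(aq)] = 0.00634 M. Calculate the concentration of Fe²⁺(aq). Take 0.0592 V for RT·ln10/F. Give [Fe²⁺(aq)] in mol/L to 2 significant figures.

The Hg²⁺/Hg couple has the larger reduction potential, so it is the cathode: E°cell = +0.85 − (−0.43) = +1.28 V and n = 2.
Rearranging E = E° − (0.0592/n)·log Q gives log Q = 2(+1.28 − (+1.285))/0.0592 = −0.169.
The balanced reaction is Hg²⁺(aq) + Fe(s) → Hg(l) + Fe²⁺(aq), so Q = [Fe²⁺(aq)] / [Hg²⁺(aq)].
Isolating [Fe²⁺(aq)] in Q = 10^{−0.169} yields log [Fe²⁺(aq)] = −2.367, i.e. 0.0043 M.

0.0043 M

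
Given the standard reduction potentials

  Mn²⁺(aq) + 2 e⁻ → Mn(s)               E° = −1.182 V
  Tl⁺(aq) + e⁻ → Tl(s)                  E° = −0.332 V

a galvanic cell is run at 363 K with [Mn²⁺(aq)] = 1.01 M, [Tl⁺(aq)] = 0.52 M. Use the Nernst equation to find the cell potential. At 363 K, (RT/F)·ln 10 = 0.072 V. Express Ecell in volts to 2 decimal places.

+0.83 V

Since E°(Tl⁺/Tl) > E°(Mn²⁺/Mn), Tl⁺/Tl serves as the cathode.
E°cell = E°cat − E°an = −0.332 − (−1.182) = +0.850 V; n = 2.
For the overall reaction 2 Tl⁺(aq) + Mn(s) → 2 Tl(s) + Mn²⁺(aq), Q = [Mn²⁺(aq)] / [Tl⁺(aq)]^2 = 3.74, giving log Q = 0.572.
E = E° − (0.072/n)·log Q = +0.850 − (0.072/2)(0.572) = +0.83 V.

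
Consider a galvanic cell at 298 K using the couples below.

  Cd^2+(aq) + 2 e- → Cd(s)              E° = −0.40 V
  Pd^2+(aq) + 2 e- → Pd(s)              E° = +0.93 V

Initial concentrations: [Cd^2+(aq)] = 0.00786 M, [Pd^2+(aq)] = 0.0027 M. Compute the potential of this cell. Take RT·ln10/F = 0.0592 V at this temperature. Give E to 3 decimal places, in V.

Pd²⁺/Pd is reduced (cathode, E° = +0.93 V) and Cd²⁺/Cd is oxidized (anode).
E°cell = +0.93 − (−0.40) = +1.33 V, with n = 2 electrons transferred.
For the overall reaction Pd^2+(aq) + Cd(s) → Pd(s) + Cd^2+(aq), Q = [Cd^2+(aq)] / [Pd^2+(aq)] = 2.91, giving log Q = 0.464.
E = E° − (0.0592/n)·log Q = +1.33 − (0.0592/2)(0.464) = +1.316 V.

+1.316 V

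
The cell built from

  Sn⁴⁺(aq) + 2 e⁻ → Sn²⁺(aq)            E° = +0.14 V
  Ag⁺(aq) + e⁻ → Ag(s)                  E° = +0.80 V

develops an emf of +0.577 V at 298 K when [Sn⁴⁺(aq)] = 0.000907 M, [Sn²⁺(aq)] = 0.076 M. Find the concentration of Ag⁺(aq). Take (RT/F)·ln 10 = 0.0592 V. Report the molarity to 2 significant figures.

0.0043 M

The Ag⁺/Ag couple has the larger reduction potential, so it is the cathode: E°cell = +0.80 − (+0.14) = +0.66 V and n = 2.
From the Nernst equation, log Q = n(E° − E)/0.0592 = 2·(+0.66 − (+0.577))/0.0592 = 2.804.
For 2 Ag⁺(aq) + Sn²⁺(aq) → 2 Ag(s) + Sn⁴⁺(aq), the reaction quotient is Q = [Sn⁴⁺(aq)] / ([Ag⁺(aq)]^2·[Sn²⁺(aq)]).
Isolating [Ag⁺(aq)] in Q = 10^{2.804} yields log [Ag⁺(aq)] = −2.364, i.e. 0.0043 M.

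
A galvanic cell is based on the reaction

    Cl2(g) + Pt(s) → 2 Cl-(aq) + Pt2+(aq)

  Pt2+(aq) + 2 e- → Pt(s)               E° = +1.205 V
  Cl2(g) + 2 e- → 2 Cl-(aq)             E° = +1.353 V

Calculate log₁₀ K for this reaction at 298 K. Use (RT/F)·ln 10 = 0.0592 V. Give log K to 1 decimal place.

The Cl₂/Cl⁻ couple is reduced (cathode); E°cell = +1.353 − (+1.205) = +0.148 V with n = 2.
At equilibrium E = 0, so log K = nE°cell / 0.0592 = (2)(+0.148) / 0.0592 = 5.0.

log K = 5.0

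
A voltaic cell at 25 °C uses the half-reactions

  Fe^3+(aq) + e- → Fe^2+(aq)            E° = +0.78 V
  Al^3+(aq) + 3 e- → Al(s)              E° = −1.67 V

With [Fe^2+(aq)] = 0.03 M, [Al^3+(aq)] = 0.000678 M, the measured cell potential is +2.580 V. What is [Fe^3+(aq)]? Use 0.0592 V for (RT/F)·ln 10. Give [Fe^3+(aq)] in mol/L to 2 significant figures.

0.41 M

Fe³⁺/Fe²⁺ is the cathode (higher E°); E°cell = +0.78 − (−1.67) = +2.45 V with n = 3.
Since E = E° − (0.0592/n)·log Q, log Q = n(E° − E)/0.0592 = −6.588.
For 3 Fe^3+(aq) + Al(s) → 3 Fe^2+(aq) + Al^3+(aq), the reaction quotient is Q = ([Fe^2+(aq)]^3·[Al^3+(aq)]) / [Fe^3+(aq)]^3.
Isolating [Fe^3+(aq)] in Q = 10^{−6.588} yields log [Fe^3+(aq)] = −0.383, i.e. 0.41 M.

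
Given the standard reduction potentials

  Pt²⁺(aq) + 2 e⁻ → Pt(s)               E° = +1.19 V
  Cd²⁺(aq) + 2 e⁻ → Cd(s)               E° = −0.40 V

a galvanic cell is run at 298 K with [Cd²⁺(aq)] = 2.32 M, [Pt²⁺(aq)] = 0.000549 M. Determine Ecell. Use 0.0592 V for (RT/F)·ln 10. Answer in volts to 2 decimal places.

The Pt²⁺/Pt couple has the more positive E°, so it is the cathode; Cd²⁺/Cd is the anode.
The standard potential is +1.19 − (−0.40) = +1.59 V and the balanced reaction transfers n = 2 electrons.
The balanced reaction is Pt²⁺(aq) + Cd(s) → Pt(s) + Cd²⁺(aq), so Q = [Cd²⁺(aq)] / [Pt²⁺(aq)] = 4.23×10^3 and log Q = 3.626.
By the Nernst equation, E = +1.59 − (0.0592/2)·(3.626) = +1.48 V.

+1.48 V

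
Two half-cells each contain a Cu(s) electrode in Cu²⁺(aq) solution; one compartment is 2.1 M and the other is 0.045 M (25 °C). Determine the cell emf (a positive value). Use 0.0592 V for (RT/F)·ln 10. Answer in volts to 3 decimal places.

0.049 V

For a concentration cell E°cell = 0, since both electrodes use the same couple.
The compartment with the higher Cu²⁺(aq) concentration (2.1 M) acts as the cathode; ions are reduced there and produced at the dilute (0.045 M) anode.
With n = 2, Ecell = −(0.0592/2)·log([dilute]/[conc]) = −(0.0592/2)·log(0.045/2.1) = +0.049 V.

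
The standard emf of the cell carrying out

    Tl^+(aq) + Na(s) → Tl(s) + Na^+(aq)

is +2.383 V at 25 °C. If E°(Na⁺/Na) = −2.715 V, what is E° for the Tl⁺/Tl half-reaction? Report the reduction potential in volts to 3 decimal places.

In the reaction as written the Tl⁺/Tl couple is reduced (cathode) and Na⁺/Na is oxidized (anode), so E°cell = E°(Tl⁺/Tl) − E°(Na⁺/Na).
E°(Tl⁺/Tl) = E°cell + E°(anode) = +2.383 + (−2.715) = −0.332 V.

−0.332 V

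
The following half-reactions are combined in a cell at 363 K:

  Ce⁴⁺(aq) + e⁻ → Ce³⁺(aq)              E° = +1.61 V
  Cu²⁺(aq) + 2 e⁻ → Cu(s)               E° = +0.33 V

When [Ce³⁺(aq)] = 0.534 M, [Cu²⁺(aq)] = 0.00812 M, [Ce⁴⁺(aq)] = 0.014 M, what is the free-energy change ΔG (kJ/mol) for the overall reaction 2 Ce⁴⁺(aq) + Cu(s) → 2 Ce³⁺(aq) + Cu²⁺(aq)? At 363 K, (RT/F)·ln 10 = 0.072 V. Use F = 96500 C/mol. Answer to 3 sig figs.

−240 kJ/mol

The standard cell potential is +1.61 − (+0.33) = +1.28 V, with n = 2 electrons in the balanced equation.
Here Q = ([Ce³⁺(aq)]^2·[Cu²⁺(aq)]) / [Ce⁴⁺(aq)]^2 = 11.8 (log Q = 1.072), giving E = +1.28 − (0.072/2)·(1.072) = +1.2414 V.
Then ΔG = −nFE = −2 × 96500 × +1.2414 J/mol = −240 kJ/mol.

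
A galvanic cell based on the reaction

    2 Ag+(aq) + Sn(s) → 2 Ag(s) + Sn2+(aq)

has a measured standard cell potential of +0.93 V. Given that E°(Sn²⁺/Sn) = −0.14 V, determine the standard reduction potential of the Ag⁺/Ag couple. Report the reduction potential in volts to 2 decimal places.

+0.79 V

In the reaction as written the Ag⁺/Ag couple is reduced (cathode) and Sn²⁺/Sn is oxidized (anode), so E°cell = E°(Ag⁺/Ag) − E°(Sn²⁺/Sn).
E°(Ag⁺/Ag) = E°cell + E°(anode) = +0.93 + (−0.14) = +0.79 V.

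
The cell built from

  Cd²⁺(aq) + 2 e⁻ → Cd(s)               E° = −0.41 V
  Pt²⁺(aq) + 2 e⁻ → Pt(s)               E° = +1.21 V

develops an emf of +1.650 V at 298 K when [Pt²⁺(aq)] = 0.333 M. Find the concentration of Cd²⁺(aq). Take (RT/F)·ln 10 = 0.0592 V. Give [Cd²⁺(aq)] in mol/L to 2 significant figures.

Pt²⁺/Pt is the cathode (higher E°); E°cell = +1.21 − (−0.41) = +1.62 V with n = 2.
Since E = E° − (0.0592/n)·log Q, log Q = n(E° − E)/0.0592 = −1.014.
For Pt²⁺(aq) + Cd(s) → Pt(s) + Cd²⁺(aq), the reaction quotient is Q = [Cd²⁺(aq)] / [Pt²⁺(aq)].
Substituting the known concentrations and solving, log [Cd²⁺(aq)] = −1.492 and [Cd²⁺(aq)] = 0.032 M.

0.032 M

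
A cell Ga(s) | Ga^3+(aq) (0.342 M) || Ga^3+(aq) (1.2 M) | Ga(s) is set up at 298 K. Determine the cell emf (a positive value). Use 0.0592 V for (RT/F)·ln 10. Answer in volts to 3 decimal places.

0.011 V

For a concentration cell E°cell = 0, since both electrodes use the same couple.
The compartment with the higher Ga^3+(aq) concentration (1.2 M) acts as the cathode; ions are reduced there and produced at the dilute (0.342 M) anode.
With n = 3, Ecell = −(0.0592/3)·log([dilute]/[conc]) = −(0.0592/3)·log(0.342/1.2) = +0.011 V.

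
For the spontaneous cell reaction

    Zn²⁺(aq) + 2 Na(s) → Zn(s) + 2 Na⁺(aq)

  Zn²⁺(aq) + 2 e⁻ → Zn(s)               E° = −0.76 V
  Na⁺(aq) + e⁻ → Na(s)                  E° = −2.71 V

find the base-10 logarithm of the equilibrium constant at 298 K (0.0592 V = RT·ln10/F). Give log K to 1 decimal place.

log K = 65.9

The Zn²⁺/Zn couple is reduced (cathode); E°cell = −0.76 − (−2.71) = +1.95 V with n = 2.
At equilibrium E = 0, so log K = nE°cell / 0.0592 = (2)(+1.95) / 0.0592 = 65.9.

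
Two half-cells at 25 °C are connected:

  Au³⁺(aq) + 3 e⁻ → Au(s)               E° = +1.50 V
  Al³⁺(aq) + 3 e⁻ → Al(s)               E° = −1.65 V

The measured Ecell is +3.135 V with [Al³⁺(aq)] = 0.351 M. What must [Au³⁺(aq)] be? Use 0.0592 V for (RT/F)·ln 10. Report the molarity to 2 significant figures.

With Au³⁺/Au at the cathode and Al³⁺/Al at the anode, E°cell = +1.50 − (−1.65) = +3.15 V (n = 3).
Rearranging E = E° − (0.0592/n)·log Q gives log Q = 3(+3.15 − (+3.135))/0.0592 = 0.760.
The balanced reaction is Au³⁺(aq) + Al(s) → Au(s) + Al³⁺(aq), so Q = [Al³⁺(aq)] / [Au³⁺(aq)].
Substituting the known concentrations and solving, log [Au³⁺(aq)] = −1.215 and [Au³⁺(aq)] = 0.061 M.

0.061 M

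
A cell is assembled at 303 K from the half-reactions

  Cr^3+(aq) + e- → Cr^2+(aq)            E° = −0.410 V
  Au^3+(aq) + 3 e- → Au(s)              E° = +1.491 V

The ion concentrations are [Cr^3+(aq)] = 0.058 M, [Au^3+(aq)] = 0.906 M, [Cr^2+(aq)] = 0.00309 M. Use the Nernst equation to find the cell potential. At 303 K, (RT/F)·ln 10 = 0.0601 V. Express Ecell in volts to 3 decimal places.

+1.824 V

Au³⁺/Au is reduced (cathode, E° = +1.491 V) and Cr³⁺/Cr²⁺ is oxidized (anode).
E°cell = E°cat − E°an = +1.491 − (−0.410) = +1.901 V; n = 3.
For the overall reaction Au^3+(aq) + 3 Cr^2+(aq) → Au(s) + 3 Cr^3+(aq), Q = [Cr^3+(aq)]^3 / ([Au^3+(aq)]·[Cr^2+(aq)]^3) = 7.3×10^3, giving log Q = 3.863.
E = E° − (0.0601/n)·log Q = +1.901 − (0.0601/3)(3.863) = +1.824 V.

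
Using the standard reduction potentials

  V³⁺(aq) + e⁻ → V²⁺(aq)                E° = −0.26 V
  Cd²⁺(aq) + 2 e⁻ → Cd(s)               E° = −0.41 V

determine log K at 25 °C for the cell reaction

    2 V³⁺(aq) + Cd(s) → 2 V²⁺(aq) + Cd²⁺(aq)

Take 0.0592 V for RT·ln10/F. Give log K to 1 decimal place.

The V³⁺/V²⁺ couple is reduced (cathode); E°cell = −0.26 − (−0.41) = +0.15 V with n = 2.
At equilibrium E = 0, so log K = nE°cell / 0.0592 = (2)(+0.15) / 0.0592 = 5.1.

log K = 5.1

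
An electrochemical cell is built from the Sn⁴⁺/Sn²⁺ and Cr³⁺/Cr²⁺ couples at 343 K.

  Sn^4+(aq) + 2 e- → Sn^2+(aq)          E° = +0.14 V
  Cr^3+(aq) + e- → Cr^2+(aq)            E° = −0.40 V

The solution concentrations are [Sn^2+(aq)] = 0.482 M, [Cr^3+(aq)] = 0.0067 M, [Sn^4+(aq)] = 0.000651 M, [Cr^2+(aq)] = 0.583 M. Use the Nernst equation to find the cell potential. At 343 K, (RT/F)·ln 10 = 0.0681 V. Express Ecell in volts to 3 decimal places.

Since E°(Sn⁴⁺/Sn²⁺) > E°(Cr³⁺/Cr²⁺), Sn⁴⁺/Sn²⁺ serves as the cathode.
The standard potential is +0.14 − (−0.40) = +0.54 V and the balanced reaction transfers n = 2 electrons.
For the overall reaction Sn^4+(aq) + 2 Cr^2+(aq) → Sn^2+(aq) + 2 Cr^3+(aq), Q = ([Sn^2+(aq)]·[Cr^3+(aq)]^2) / ([Sn^4+(aq)]·[Cr^2+(aq)]^2) = 0.0978, giving log Q = −1.010.
E = E° − (0.0681/n)·log Q = +0.54 − (0.0681/2)(−1.010) = +0.574 V.

+0.574 V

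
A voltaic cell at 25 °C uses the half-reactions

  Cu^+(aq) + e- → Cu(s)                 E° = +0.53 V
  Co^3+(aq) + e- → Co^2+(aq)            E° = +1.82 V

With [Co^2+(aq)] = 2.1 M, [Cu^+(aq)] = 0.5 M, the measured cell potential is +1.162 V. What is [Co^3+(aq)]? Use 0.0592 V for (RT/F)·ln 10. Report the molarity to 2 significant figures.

With Co³⁺/Co²⁺ at the cathode and Cu⁺/Cu at the anode, E°cell = +1.82 − (+0.53) = +1.29 V (n = 1).
Rearranging E = E° − (0.0592/n)·log Q gives log Q = 1(+1.29 − (+1.162))/0.0592 = 2.162.
Balancing electrons gives Co^3+(aq) + Cu(s) → Co^2+(aq) + Cu^+(aq); thus Q = ([Co^2+(aq)]·[Cu^+(aq)]) / [Co^3+(aq)].
Solving for the unknown gives log [Co^3+(aq)] = −2.141, so [Co^3+(aq)] ≈ 0.0072 M.

0.0072 M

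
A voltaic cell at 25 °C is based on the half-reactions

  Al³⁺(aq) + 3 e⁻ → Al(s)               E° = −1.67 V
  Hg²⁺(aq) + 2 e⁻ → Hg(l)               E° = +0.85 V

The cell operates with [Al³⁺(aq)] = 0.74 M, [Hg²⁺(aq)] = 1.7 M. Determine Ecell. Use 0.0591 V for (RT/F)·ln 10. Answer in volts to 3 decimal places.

+2.529 V

Since E°(Hg²⁺/Hg) > E°(Al³⁺/Al), Hg²⁺/Hg serves as the cathode.
The standard potential is +0.85 − (−1.67) = +2.52 V and the balanced reaction transfers n = 6 electrons.
The balanced reaction is 3 Hg²⁺(aq) + 2 Al(s) → 3 Hg(l) + 2 Al³⁺(aq), so Q = [Al³⁺(aq)]^2 / [Hg²⁺(aq)]^3 = 0.111 and log Q = −0.953.
E = E° − (0.0591/n)·log Q = +2.52 − (0.0591/6)(−0.953) = +2.529 V.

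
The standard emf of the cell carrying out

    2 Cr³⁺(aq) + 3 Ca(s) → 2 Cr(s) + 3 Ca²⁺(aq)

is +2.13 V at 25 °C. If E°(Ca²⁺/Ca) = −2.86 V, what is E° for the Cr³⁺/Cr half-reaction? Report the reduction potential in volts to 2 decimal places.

−0.73 V

In the reaction as written the Cr³⁺/Cr couple is reduced (cathode) and Ca²⁺/Ca is oxidized (anode), so E°cell = E°(Cr³⁺/Cr) − E°(Ca²⁺/Ca).
E°(Cr³⁺/Cr) = E°cell + E°(anode) = +2.13 + (−2.86) = −0.73 V.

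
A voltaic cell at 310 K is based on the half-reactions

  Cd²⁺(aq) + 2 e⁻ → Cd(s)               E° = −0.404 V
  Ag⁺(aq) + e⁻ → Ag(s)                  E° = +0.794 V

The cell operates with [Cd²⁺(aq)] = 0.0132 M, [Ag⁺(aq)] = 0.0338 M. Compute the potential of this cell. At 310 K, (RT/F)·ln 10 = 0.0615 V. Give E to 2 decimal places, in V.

Since E°(Ag⁺/Ag) > E°(Cd²⁺/Cd), Ag⁺/Ag serves as the cathode.
E°cell = +0.794 − (−0.404) = +1.198 V, with n = 2 electrons transferred.
For the overall reaction 2 Ag⁺(aq) + Cd(s) → 2 Ag(s) + Cd²⁺(aq), Q = [Cd²⁺(aq)] / [Ag⁺(aq)]^2 = 11.6, giving log Q = 1.063.
E = E° − (0.0615/n)·log Q = +1.198 − (0.0615/2)(1.063) = +1.17 V.

+1.17 V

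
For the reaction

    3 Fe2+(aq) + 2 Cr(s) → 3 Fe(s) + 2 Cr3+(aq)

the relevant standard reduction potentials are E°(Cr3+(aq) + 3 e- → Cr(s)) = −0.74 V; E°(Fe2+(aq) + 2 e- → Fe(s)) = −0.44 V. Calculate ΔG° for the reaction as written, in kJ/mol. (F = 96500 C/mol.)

In the reaction as written Fe2+(aq) is reduced, so the Fe²⁺/Fe couple is the cathode and Cr³⁺/Cr is the anode.
E°cell = −0.44 − (−0.74) = +0.30 V; balancing electrons gives n = 6.
ΔG° = −nFE°cell = −(6)(96500)(+0.30) J/mol = −174 kJ/mol.

−174 kJ/mol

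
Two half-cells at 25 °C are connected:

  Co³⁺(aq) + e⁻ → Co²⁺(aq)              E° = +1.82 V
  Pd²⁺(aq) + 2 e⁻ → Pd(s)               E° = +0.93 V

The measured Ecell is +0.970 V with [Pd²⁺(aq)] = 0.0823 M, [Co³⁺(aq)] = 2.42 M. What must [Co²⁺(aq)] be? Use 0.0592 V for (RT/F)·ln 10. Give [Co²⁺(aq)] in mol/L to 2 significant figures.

0.38 M

The Co³⁺/Co²⁺ couple has the larger reduction potential, so it is the cathode: E°cell = +1.82 − (+0.93) = +0.89 V and n = 2.
Rearranging E = E° − (0.0592/n)·log Q gives log Q = 2(+0.89 − (+0.970))/0.0592 = −2.703.
For 2 Co³⁺(aq) + Pd(s) → 2 Co²⁺(aq) + Pd²⁺(aq), the reaction quotient is Q = ([Co²⁺(aq)]^2·[Pd²⁺(aq)]) / [Co³⁺(aq)]^2.
Substituting the known concentrations and solving, log [Co²⁺(aq)] = −0.425 and [Co²⁺(aq)] = 0.38 M.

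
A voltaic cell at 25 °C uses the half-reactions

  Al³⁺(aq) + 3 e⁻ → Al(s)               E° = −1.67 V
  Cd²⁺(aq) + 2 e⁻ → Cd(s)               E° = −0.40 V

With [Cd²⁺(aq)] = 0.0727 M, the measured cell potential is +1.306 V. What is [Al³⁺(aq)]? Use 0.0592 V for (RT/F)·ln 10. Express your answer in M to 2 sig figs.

0.00029 M

With Cd²⁺/Cd at the cathode and Al³⁺/Al at the anode, E°cell = −0.40 − (−1.67) = +1.27 V (n = 6).
From the Nernst equation, log Q = n(E° − E)/0.0592 = 6·(+1.27 − (+1.306))/0.0592 = −3.649.
The balanced reaction is 3 Cd²⁺(aq) + 2 Al(s) → 3 Cd(s) + 2 Al³⁺(aq), so Q = [Al³⁺(aq)]^2 / [Cd²⁺(aq)]^3.
Substituting the known concentrations and solving, log [Al³⁺(aq)] = −3.532 and [Al³⁺(aq)] = 0.00029 M.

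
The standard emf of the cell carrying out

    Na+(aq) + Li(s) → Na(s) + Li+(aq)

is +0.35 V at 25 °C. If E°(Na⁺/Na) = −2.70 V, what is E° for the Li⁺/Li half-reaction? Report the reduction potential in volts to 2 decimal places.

−3.05 V

In the reaction as written the Na⁺/Na couple is reduced (cathode) and Li⁺/Li is oxidized (anode), so E°cell = E°(Na⁺/Na) − E°(Li⁺/Li).
E°(Li⁺/Li) = E°(cathode) − E°cell = −2.70 − (+0.35) = −3.05 V.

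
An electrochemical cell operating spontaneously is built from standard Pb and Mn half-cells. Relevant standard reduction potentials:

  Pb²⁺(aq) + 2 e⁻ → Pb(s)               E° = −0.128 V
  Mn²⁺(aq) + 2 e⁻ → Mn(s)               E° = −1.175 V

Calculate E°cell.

+1.047 V

Of the two couples in this cell, the one with the more positive reduction potential is reduced at the cathode: here that is Pb²⁺/Pb (−0.128 V); Mn²⁺/Mn (−1.175 V) is the anode.
E°cell = E°(cathode) − E°(anode) = −0.128 − (−1.175) = +1.047 V.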